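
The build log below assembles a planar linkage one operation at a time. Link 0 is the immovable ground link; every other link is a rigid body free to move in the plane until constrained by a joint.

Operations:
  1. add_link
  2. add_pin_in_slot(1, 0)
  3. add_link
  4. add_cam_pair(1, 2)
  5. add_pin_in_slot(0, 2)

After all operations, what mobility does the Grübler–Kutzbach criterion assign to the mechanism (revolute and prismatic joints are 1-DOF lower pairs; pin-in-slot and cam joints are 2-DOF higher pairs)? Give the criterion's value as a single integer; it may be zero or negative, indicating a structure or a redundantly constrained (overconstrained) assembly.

M = 3

ground; <1,0,0>
#1 <2,0,0>
PS:1↔0 J2 <2,0,1>
#2 <3,0,1>
C:1↔2 J2 <3,0,2>
PS:0↔2 J2 <3,0,3>
3×2 − 2×0 − 1×3 = 3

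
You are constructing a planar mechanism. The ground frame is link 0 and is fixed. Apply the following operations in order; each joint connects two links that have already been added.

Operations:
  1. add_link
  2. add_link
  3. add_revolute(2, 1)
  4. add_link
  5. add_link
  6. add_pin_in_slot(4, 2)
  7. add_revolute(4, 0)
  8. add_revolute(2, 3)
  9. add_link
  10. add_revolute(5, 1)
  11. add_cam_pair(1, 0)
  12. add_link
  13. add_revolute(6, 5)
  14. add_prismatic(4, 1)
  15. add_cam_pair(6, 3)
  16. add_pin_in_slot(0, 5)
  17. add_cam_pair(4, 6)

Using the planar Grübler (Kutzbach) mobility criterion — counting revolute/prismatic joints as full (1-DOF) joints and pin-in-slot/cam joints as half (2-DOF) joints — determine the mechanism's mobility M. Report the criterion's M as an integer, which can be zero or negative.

ground; <1,0,0>
#1 <2,0,0>
#2 <3,0,0>
R:2↔1 J1 <3,1,0>
#3 <4,1,0>
#4 <5,1,0>
PS:4↔2 J2 <5,1,1>
R:4↔0 J1 <5,2,1>
R:2↔3 J1 <5,3,1>
#5 <6,3,1>
R:5↔1 J1 <6,4,1>
C:1↔0 J2 <6,4,2>
#6 <7,4,2>
R:6↔5 J1 <7,5,2>
P:4↔1 J1 <7,6,2>
C:6↔3 J2 <7,6,3>
PS:0↔5 J2 <7,6,4>
C:4↔6 J2 <7,6,5>
3×6 − 2×6 − 1×5 = 1

M = 1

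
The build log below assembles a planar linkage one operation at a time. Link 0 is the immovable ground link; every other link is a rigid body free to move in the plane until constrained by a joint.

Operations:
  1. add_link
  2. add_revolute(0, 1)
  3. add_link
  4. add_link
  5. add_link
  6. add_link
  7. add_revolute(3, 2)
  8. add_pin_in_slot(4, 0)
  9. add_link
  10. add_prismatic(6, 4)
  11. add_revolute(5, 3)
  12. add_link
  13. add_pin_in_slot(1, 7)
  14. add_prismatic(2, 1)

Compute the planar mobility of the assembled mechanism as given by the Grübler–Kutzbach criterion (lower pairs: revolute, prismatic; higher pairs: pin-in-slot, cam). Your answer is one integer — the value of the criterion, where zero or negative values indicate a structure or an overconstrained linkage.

L=1 J1=0 J2=0
add link → L=2 J1=0 J2=0
R@0,1 dof=1 J1 → L=2 J1=1 J2=0
add link → L=3 J1=1 J2=0
add link → L=4 J1=1 J2=0
add link → L=5 J1=1 J2=0
add link → L=6 J1=1 J2=0
R@3,2 dof=1 J1 → L=6 J1=2 J2=0
PS@4,0 dof=2 J2 → L=6 J1=2 J2=1
add link → L=7 J1=2 J2=1
P@6,4 dof=1 J1 → L=7 J1=3 J2=1
R@5,3 dof=1 J1 → L=7 J1=4 J2=1
add link → L=8 J1=4 J2=1
PS@1,7 dof=2 J2 → L=8 J1=4 J2=2
P@2,1 dof=1 J1 → L=8 J1=5 J2=2
M=3(L−1)−2J1−J2=3·7−2·5−2=9

M = 9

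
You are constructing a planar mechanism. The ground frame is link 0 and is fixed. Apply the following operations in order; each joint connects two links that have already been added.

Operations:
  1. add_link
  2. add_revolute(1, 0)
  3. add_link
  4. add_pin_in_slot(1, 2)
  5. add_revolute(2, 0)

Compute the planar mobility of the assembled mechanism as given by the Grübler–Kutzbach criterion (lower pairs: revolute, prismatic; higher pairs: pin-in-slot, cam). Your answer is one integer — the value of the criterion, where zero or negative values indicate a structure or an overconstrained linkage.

M = 1

L=1 J1=0 J2=0
add link → L=2 J1=0 J2=0
R@1,0 dof=1 J1 → L=2 J1=1 J2=0
add link → L=3 J1=1 J2=0
PS@1,2 dof=2 J2 → L=3 J1=1 J2=1
R@2,0 dof=1 J1 → L=3 J1=2 J2=1
M=3(L−1)−2J1−J2=3·2−2·2−1=1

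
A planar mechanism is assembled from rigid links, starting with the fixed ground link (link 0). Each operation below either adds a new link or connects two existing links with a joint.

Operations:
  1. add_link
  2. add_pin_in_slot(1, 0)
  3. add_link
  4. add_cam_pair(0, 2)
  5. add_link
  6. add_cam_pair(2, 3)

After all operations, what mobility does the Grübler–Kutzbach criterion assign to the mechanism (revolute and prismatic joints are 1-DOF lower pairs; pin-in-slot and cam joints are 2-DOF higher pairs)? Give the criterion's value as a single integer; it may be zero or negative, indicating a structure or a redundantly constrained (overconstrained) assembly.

M = 6

link 0 = ground. State L|J1|J2 = 1|0|0
+link1  2|0|0
PS(1,0) f=2→J2  2|0|1
+link2  3|0|1
C(0,2) f=2→J2  3|0|2
+link3  4|0|2
C(2,3) f=2→J2  4|0|3
M = 3(4−1)−2·0−3 = 9−0−3 = 6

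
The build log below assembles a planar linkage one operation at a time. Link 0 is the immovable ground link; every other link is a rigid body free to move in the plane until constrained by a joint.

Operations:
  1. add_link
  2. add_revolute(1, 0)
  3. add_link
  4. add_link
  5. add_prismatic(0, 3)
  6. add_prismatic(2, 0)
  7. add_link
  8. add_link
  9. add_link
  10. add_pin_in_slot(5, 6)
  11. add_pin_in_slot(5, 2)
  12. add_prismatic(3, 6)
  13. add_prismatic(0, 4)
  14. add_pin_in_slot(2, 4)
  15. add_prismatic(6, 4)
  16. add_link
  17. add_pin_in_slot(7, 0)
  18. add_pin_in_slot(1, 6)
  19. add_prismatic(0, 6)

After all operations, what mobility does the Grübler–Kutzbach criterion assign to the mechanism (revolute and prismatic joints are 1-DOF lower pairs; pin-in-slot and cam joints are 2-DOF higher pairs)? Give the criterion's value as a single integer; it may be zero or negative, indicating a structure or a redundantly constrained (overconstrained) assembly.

[1;0;0] (link 0 is ground)
L+ [2;0;0]
R(1,0)∈J1 [2;1;0]
L+ [3;1;0]
L+ [4;1;0]
P(0,3)∈J1 [4;2;0]
P(2,0)∈J1 [4;3;0]
L+ [5;3;0]
L+ [6;3;0]
L+ [7;3;0]
PS(5,6)∈J2 [7;3;1]
PS(5,2)∈J2 [7;3;2]
P(3,6)∈J1 [7;4;2]
P(0,4)∈J1 [7;5;2]
PS(2,4)∈J2 [7;5;3]
P(6,4)∈J1 [7;6;3]
L+ [8;6;3]
PS(7,0)∈J2 [8;6;4]
PS(1,6)∈J2 [8;6;5]
P(0,6)∈J1 [8;7;5]
mobility = 21 − 14 − 5 = 2

M = 2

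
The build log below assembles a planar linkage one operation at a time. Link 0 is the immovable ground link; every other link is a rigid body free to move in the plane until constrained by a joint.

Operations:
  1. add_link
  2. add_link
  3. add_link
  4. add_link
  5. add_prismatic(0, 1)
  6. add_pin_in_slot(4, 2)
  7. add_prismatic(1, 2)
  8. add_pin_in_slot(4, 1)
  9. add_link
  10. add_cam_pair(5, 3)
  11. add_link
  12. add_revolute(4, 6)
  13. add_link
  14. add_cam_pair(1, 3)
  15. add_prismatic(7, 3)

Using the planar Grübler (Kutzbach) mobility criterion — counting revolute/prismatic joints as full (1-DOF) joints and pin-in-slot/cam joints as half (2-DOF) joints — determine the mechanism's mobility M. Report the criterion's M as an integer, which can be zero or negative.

ground; <1,0,0>
#1 <2,0,0>
#2 <3,0,0>
#3 <4,0,0>
#4 <5,0,0>
P:0↔1 J1 <5,1,0>
PS:4↔2 J2 <5,1,1>
P:1↔2 J1 <5,2,1>
PS:4↔1 J2 <5,2,2>
#5 <6,2,2>
C:5↔3 J2 <6,2,3>
#6 <7,2,3>
R:4↔6 J1 <7,3,3>
#7 <8,3,3>
C:1↔3 J2 <8,3,4>
P:7↔3 J1 <8,4,4>
3×7 − 2×4 − 1×4 = 9

M = 9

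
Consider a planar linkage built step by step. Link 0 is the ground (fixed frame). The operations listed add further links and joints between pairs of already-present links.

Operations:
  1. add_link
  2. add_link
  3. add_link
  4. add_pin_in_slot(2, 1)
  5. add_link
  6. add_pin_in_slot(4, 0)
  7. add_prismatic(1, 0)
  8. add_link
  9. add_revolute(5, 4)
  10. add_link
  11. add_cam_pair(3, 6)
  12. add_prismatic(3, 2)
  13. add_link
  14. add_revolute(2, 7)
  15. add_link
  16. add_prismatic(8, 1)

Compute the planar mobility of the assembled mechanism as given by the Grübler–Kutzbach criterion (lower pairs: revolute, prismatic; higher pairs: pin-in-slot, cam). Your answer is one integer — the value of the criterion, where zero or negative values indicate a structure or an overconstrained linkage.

ground; <1,0,0>
#1 <2,0,0>
#2 <3,0,0>
#3 <4,0,0>
PS:2↔1 J2 <4,0,1>
#4 <5,0,1>
PS:4↔0 J2 <5,0,2>
P:1↔0 J1 <5,1,2>
#5 <6,1,2>
R:5↔4 J1 <6,2,2>
#6 <7,2,2>
C:3↔6 J2 <7,2,3>
P:3↔2 J1 <7,3,3>
#7 <8,3,3>
R:2↔7 J1 <8,4,3>
#8 <9,4,3>
P:8↔1 J1 <9,5,3>
3×8 − 2×5 − 1×3 = 11

M = 11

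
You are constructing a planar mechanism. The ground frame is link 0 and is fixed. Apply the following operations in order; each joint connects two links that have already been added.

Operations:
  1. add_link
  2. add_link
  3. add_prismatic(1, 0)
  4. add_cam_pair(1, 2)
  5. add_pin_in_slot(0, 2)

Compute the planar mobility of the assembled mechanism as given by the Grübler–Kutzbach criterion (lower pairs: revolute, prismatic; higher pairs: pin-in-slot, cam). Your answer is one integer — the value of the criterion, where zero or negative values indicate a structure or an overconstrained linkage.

M = 2

[1;0;0] (link 0 is ground)
L+ [2;0;0]
L+ [3;0;0]
P(1,0)∈J1 [3;1;0]
C(1,2)∈J2 [3;1;1]
PS(0,2)∈J2 [3;1;2]
mobility = 6 − 2 − 2 = 2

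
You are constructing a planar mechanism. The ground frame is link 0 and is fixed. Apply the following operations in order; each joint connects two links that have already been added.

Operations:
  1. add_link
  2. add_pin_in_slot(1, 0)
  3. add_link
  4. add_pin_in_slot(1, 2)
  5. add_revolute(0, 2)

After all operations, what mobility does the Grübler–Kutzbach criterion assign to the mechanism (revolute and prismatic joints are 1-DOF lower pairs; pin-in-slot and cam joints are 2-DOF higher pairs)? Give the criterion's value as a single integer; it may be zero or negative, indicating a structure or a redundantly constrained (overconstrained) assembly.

M = 2

[1;0;0] (link 0 is ground)
L+ [2;0;0]
PS(1,0)∈J2 [2;0;1]
L+ [3;0;1]
PS(1,2)∈J2 [3;0;2]
R(0,2)∈J1 [3;1;2]
mobility = 6 − 2 − 2 = 2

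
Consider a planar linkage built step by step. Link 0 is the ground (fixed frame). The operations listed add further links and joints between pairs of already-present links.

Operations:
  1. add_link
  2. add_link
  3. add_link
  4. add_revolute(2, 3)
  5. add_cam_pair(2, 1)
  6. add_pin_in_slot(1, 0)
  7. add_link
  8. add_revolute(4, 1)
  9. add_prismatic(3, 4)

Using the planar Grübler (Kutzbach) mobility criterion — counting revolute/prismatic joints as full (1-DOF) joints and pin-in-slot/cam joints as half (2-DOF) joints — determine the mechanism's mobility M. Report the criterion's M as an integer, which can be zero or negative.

(L,J1,J2)=(1,0,0); link0 fixed
link1: (2,0,0)
link2: (3,0,0)
link3: (4,0,0)
R 2-3 [J1]: (4,1,0)
C 2-1 [J2]: (4,1,1)
PS 1-0 [J2]: (4,1,2)
link4: (5,1,2)
R 4-1 [J1]: (5,2,2)
P 3-4 [J1]: (5,3,2)
Grübler: 3·4 − 2·3 − 2 = 4

M = 4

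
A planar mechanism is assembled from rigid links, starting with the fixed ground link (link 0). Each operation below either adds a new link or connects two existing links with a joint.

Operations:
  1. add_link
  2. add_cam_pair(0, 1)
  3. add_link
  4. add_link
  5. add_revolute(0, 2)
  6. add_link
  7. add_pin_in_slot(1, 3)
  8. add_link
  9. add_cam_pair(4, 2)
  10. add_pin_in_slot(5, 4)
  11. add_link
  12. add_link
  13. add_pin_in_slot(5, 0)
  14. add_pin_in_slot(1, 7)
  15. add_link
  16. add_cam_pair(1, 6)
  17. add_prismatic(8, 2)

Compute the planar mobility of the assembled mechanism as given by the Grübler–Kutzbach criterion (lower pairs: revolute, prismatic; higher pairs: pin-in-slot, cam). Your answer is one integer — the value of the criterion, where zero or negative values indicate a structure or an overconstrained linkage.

[1;0;0] (link 0 is ground)
L+ [2;0;0]
C(0,1)∈J2 [2;0;1]
L+ [3;0;1]
L+ [4;0;1]
R(0,2)∈J1 [4;1;1]
L+ [5;1;1]
PS(1,3)∈J2 [5;1;2]
L+ [6;1;2]
C(4,2)∈J2 [6;1;3]
PS(5,4)∈J2 [6;1;4]
L+ [7;1;4]
L+ [8;1;4]
PS(5,0)∈J2 [8;1;5]
PS(1,7)∈J2 [8;1;6]
L+ [9;1;6]
C(1,6)∈J2 [9;1;7]
P(8,2)∈J1 [9;2;7]
mobility = 24 − 4 − 7 = 13

M = 13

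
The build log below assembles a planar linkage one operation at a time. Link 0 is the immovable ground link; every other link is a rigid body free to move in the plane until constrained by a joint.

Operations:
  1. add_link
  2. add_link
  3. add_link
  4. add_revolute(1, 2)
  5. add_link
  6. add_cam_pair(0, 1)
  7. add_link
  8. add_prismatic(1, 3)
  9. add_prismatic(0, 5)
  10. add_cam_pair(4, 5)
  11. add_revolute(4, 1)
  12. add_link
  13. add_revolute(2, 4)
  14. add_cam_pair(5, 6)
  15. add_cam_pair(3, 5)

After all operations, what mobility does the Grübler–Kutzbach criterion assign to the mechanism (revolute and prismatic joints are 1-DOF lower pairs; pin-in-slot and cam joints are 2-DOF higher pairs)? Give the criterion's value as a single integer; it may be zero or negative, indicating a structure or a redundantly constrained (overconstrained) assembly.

ground; <1,0,0>
#1 <2,0,0>
#2 <3,0,0>
#3 <4,0,0>
R:1↔2 J1 <4,1,0>
#4 <5,1,0>
C:0↔1 J2 <5,1,1>
#5 <6,1,1>
P:1↔3 J1 <6,2,1>
P:0↔5 J1 <6,3,1>
C:4↔5 J2 <6,3,2>
R:4↔1 J1 <6,4,2>
#6 <7,4,2>
R:2↔4 J1 <7,5,2>
C:5↔6 J2 <7,5,3>
C:3↔5 J2 <7,5,4>
3×6 − 2×5 − 1×4 = 4

M = 4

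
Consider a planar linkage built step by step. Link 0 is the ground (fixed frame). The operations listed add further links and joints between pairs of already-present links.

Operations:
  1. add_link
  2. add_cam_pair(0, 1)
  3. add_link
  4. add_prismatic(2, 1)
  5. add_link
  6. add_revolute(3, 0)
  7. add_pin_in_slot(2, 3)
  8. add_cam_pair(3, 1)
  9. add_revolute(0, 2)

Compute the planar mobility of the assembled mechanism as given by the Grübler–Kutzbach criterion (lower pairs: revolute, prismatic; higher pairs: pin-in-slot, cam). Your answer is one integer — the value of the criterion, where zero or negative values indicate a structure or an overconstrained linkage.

(L,J1,J2)=(1,0,0); link0 fixed
link1: (2,0,0)
C 0-1 [J2]: (2,0,1)
link2: (3,0,1)
P 2-1 [J1]: (3,1,1)
link3: (4,1,1)
R 3-0 [J1]: (4,2,1)
PS 2-3 [J2]: (4,2,2)
C 3-1 [J2]: (4,2,3)
R 0-2 [J1]: (4,3,3)
Grübler: 3·3 − 2·3 − 3 = 0

M = 0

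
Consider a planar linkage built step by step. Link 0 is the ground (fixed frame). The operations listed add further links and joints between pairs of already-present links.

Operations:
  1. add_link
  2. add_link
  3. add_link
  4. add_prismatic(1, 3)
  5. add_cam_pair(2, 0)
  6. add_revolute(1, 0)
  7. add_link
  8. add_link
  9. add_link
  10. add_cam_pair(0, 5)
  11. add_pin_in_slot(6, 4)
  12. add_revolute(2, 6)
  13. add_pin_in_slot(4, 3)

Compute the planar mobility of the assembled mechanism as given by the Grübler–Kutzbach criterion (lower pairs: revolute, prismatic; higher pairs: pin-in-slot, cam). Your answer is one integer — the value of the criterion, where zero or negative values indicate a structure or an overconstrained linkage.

M = 8

(L,J1,J2)=(1,0,0); link0 fixed
link1: (2,0,0)
link2: (3,0,0)
link3: (4,0,0)
P 1-3 [J1]: (4,1,0)
C 2-0 [J2]: (4,1,1)
R 1-0 [J1]: (4,2,1)
link4: (5,2,1)
link5: (6,2,1)
link6: (7,2,1)
C 0-5 [J2]: (7,2,2)
PS 6-4 [J2]: (7,2,3)
R 2-6 [J1]: (7,3,3)
PS 4-3 [J2]: (7,3,4)
Grübler: 3·6 − 2·3 − 4 = 8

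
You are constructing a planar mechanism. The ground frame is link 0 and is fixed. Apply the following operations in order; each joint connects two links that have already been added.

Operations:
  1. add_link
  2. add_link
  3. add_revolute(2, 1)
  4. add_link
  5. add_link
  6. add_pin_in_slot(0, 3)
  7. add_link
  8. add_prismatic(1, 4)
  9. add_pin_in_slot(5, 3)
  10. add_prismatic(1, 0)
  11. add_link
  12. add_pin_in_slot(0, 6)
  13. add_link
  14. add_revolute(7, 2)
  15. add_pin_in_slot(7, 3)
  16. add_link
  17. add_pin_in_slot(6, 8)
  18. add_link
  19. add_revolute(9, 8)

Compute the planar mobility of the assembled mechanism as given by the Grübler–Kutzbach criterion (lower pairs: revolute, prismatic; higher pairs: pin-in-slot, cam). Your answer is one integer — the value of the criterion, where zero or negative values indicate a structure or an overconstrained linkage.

M = 12

[1;0;0] (link 0 is ground)
L+ [2;0;0]
L+ [3;0;0]
R(2,1)∈J1 [3;1;0]
L+ [4;1;0]
L+ [5;1;0]
PS(0,3)∈J2 [5;1;1]
L+ [6;1;1]
P(1,4)∈J1 [6;2;1]
PS(5,3)∈J2 [6;2;2]
P(1,0)∈J1 [6;3;2]
L+ [7;3;2]
PS(0,6)∈J2 [7;3;3]
L+ [8;3;3]
R(7,2)∈J1 [8;4;3]
PS(7,3)∈J2 [8;4;4]
L+ [9;4;4]
PS(6,8)∈J2 [9;4;5]
L+ [10;4;5]
R(9,8)∈J1 [10;5;5]
mobility = 27 − 10 − 5 = 12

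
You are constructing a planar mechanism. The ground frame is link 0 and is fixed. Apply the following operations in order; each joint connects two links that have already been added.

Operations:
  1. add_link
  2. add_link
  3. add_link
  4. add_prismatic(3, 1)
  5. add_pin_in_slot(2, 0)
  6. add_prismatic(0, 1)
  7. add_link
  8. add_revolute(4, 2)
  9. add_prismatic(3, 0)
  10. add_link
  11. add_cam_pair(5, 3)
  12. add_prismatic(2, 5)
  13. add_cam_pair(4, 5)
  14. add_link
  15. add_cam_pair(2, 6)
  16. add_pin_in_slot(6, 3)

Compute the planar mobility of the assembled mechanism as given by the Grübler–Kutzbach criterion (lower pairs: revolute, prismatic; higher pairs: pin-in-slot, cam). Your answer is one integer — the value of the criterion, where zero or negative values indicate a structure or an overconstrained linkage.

L=1 J1=0 J2=0
add link → L=2 J1=0 J2=0
add link → L=3 J1=0 J2=0
add link → L=4 J1=0 J2=0
P@3,1 dof=1 J1 → L=4 J1=1 J2=0
PS@2,0 dof=2 J2 → L=4 J1=1 J2=1
P@0,1 dof=1 J1 → L=4 J1=2 J2=1
add link → L=5 J1=2 J2=1
R@4,2 dof=1 J1 → L=5 J1=3 J2=1
P@3,0 dof=1 J1 → L=5 J1=4 J2=1
add link → L=6 J1=4 J2=1
C@5,3 dof=2 J2 → L=6 J1=4 J2=2
P@2,5 dof=1 J1 → L=6 J1=5 J2=2
C@4,5 dof=2 J2 → L=6 J1=5 J2=3
add link → L=7 J1=5 J2=3
C@2,6 dof=2 J2 → L=7 J1=5 J2=4
PS@6,3 dof=2 J2 → L=7 J1=5 J2=5
M=3(L−1)−2J1−J2=3·6−2·5−5=3

M = 3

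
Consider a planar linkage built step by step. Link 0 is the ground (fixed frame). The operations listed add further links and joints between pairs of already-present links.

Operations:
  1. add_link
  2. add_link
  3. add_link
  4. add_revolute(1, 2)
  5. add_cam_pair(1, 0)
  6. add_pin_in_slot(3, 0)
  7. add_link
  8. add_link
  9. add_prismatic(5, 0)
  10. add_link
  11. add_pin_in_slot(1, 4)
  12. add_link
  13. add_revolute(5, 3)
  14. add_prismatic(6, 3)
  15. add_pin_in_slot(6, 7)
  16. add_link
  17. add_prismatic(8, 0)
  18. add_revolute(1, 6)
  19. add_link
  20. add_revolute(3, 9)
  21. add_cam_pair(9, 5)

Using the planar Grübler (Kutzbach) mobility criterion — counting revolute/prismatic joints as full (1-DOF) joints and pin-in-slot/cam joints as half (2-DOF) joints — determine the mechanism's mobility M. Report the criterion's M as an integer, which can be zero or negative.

M = 8

L=1 J1=0 J2=0
add link → L=2 J1=0 J2=0
add link → L=3 J1=0 J2=0
add link → L=4 J1=0 J2=0
R@1,2 dof=1 J1 → L=4 J1=1 J2=0
C@1,0 dof=2 J2 → L=4 J1=1 J2=1
PS@3,0 dof=2 J2 → L=4 J1=1 J2=2
add link → L=5 J1=1 J2=2
add link → L=6 J1=1 J2=2
P@5,0 dof=1 J1 → L=6 J1=2 J2=2
add link → L=7 J1=2 J2=2
PS@1,4 dof=2 J2 → L=7 J1=2 J2=3
add link → L=8 J1=2 J2=3
R@5,3 dof=1 J1 → L=8 J1=3 J2=3
P@6,3 dof=1 J1 → L=8 J1=4 J2=3
PS@6,7 dof=2 J2 → L=8 J1=4 J2=4
add link → L=9 J1=4 J2=4
P@8,0 dof=1 J1 → L=9 J1=5 J2=4
R@1,6 dof=1 J1 → L=9 J1=6 J2=4
add link → L=10 J1=6 J2=4
R@3,9 dof=1 J1 → L=10 J1=7 J2=4
C@9,5 dof=2 J2 → L=10 J1=7 J2=5
M=3(L−1)−2J1−J2=3·9−2·7−5=8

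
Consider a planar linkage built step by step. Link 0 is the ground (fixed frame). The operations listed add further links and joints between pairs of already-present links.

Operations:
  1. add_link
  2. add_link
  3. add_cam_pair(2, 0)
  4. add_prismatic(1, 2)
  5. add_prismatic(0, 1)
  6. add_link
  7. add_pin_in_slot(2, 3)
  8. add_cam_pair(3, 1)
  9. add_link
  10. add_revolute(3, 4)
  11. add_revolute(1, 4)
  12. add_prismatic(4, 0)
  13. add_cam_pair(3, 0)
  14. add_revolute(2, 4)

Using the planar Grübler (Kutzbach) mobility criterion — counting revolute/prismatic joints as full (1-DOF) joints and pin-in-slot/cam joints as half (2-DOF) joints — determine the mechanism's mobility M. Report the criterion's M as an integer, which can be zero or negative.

M = -4

(L,J1,J2)=(1,0,0); link0 fixed
link1: (2,0,0)
link2: (3,0,0)
C 2-0 [J2]: (3,0,1)
P 1-2 [J1]: (3,1,1)
P 0-1 [J1]: (3,2,1)
link3: (4,2,1)
PS 2-3 [J2]: (4,2,2)
C 3-1 [J2]: (4,2,3)
link4: (5,2,3)
R 3-4 [J1]: (5,3,3)
R 1-4 [J1]: (5,4,3)
P 4-0 [J1]: (5,5,3)
C 3-0 [J2]: (5,5,4)
R 2-4 [J1]: (5,6,4)
Grübler: 3·4 − 2·6 − 4 = -4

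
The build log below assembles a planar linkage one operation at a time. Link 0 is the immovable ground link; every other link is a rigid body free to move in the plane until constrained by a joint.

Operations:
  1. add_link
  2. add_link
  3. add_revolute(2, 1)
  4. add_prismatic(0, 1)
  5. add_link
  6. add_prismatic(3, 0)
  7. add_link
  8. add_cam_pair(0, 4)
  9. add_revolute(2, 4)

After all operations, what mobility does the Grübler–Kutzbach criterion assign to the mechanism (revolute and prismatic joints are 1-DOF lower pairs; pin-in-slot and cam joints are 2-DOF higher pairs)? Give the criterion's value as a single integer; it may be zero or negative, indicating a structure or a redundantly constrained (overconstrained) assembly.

M = 3

link 0 = ground. State L|J1|J2 = 1|0|0
+link1  2|0|0
+link2  3|0|0
R(2,1) f=1→J1  3|1|0
P(0,1) f=1→J1  3|2|0
+link3  4|2|0
P(3,0) f=1→J1  4|3|0
+link4  5|3|0
C(0,4) f=2→J2  5|3|1
R(2,4) f=1→J1  5|4|1
M = 3(5−1)−2·4−1 = 12−8−1 = 3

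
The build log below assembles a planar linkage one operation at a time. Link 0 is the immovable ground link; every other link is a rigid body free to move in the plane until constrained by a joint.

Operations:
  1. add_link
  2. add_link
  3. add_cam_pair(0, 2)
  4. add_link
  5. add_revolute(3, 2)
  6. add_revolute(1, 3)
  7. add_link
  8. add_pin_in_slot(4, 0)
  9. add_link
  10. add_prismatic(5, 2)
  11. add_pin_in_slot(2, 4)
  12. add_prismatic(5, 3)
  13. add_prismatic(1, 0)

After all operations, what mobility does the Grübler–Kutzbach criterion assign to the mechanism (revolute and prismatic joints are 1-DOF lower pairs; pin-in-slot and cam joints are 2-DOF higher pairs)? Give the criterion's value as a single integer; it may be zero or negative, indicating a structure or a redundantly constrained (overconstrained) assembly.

M = 2

[1;0;0] (link 0 is ground)
L+ [2;0;0]
L+ [3;0;0]
C(0,2)∈J2 [3;0;1]
L+ [4;0;1]
R(3,2)∈J1 [4;1;1]
R(1,3)∈J1 [4;2;1]
L+ [5;2;1]
PS(4,0)∈J2 [5;2;2]
L+ [6;2;2]
P(5,2)∈J1 [6;3;2]
PS(2,4)∈J2 [6;3;3]
P(5,3)∈J1 [6;4;3]
P(1,0)∈J1 [6;5;3]
mobility = 15 − 10 − 3 = 2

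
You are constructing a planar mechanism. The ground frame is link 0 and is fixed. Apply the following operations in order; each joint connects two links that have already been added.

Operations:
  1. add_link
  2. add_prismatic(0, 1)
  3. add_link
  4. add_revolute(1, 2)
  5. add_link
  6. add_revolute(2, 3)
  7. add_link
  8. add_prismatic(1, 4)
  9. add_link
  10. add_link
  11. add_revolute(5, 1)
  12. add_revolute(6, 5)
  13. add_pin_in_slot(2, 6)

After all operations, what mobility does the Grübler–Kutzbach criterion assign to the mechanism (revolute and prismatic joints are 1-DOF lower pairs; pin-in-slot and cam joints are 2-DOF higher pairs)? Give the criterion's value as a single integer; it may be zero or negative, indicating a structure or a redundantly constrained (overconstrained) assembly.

link 0 = ground. State L|J1|J2 = 1|0|0
+link1  2|0|0
P(0,1) f=1→J1  2|1|0
+link2  3|1|0
R(1,2) f=1→J1  3|2|0
+link3  4|2|0
R(2,3) f=1→J1  4|3|0
+link4  5|3|0
P(1,4) f=1→J1  5|4|0
+link5  6|4|0
+link6  7|4|0
R(5,1) f=1→J1  7|5|0
R(6,5) f=1→J1  7|6|0
PS(2,6) f=2→J2  7|6|1
M = 3(7−1)−2·6−1 = 18−12−1 = 5

M = 5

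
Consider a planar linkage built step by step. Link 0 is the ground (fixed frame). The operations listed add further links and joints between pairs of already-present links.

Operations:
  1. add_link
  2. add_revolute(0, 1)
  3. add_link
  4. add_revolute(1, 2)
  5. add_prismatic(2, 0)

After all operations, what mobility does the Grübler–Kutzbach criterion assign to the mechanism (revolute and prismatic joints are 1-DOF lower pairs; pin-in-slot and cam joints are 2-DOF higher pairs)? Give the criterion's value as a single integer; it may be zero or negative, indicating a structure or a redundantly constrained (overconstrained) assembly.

(L,J1,J2)=(1,0,0); link0 fixed
link1: (2,0,0)
R 0-1 [J1]: (2,1,0)
link2: (3,1,0)
R 1-2 [J1]: (3,2,0)
P 2-0 [J1]: (3,3,0)
Grübler: 3·2 − 2·3 − 0 = 0

M = 0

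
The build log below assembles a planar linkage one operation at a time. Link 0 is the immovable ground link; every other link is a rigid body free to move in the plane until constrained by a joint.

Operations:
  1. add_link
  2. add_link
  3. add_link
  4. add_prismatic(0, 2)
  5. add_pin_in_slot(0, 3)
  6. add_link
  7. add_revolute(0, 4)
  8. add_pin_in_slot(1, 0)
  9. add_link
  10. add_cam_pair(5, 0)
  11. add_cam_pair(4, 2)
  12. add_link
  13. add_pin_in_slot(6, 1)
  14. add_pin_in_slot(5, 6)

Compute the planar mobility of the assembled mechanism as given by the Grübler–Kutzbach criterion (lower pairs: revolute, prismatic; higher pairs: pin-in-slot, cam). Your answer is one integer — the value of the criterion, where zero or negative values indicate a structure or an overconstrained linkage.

M = 8

(L,J1,J2)=(1,0,0); link0 fixed
link1: (2,0,0)
link2: (3,0,0)
link3: (4,0,0)
P 0-2 [J1]: (4,1,0)
PS 0-3 [J2]: (4,1,1)
link4: (5,1,1)
R 0-4 [J1]: (5,2,1)
PS 1-0 [J2]: (5,2,2)
link5: (6,2,2)
C 5-0 [J2]: (6,2,3)
C 4-2 [J2]: (6,2,4)
link6: (7,2,4)
PS 6-1 [J2]: (7,2,5)
PS 5-6 [J2]: (7,2,6)
Grübler: 3·6 − 2·2 − 6 = 8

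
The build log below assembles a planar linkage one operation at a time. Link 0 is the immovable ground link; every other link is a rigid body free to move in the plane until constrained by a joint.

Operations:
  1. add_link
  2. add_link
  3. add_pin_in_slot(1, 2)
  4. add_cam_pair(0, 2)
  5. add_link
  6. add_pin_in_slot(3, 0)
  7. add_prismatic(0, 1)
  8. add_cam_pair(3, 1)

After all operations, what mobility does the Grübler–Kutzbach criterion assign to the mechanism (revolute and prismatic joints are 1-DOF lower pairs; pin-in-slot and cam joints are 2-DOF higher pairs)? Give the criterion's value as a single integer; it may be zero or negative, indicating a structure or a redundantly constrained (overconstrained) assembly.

M = 3

L=1 J1=0 J2=0
add link → L=2 J1=0 J2=0
add link → L=3 J1=0 J2=0
PS@1,2 dof=2 J2 → L=3 J1=0 J2=1
C@0,2 dof=2 J2 → L=3 J1=0 J2=2
add link → L=4 J1=0 J2=2
PS@3,0 dof=2 J2 → L=4 J1=0 J2=3
P@0,1 dof=1 J1 → L=4 J1=1 J2=3
C@3,1 dof=2 J2 → L=4 J1=1 J2=4
M=3(L−1)−2J1−J2=3·3−2·1−4=3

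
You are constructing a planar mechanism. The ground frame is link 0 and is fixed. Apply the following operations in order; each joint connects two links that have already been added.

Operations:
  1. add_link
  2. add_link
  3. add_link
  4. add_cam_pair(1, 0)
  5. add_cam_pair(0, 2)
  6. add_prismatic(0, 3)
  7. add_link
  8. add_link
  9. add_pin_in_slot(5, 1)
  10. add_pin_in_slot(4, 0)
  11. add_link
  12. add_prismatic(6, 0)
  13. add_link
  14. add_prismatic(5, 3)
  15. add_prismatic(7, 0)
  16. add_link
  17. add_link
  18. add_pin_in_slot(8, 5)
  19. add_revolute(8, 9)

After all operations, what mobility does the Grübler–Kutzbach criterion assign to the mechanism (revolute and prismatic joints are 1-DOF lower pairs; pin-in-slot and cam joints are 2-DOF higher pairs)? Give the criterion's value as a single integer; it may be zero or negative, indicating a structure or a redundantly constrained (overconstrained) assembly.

ground; <1,0,0>
#1 <2,0,0>
#2 <3,0,0>
#3 <4,0,0>
C:1↔0 J2 <4,0,1>
C:0↔2 J2 <4,0,2>
P:0↔3 J1 <4,1,2>
#4 <5,1,2>
#5 <6,1,2>
PS:5↔1 J2 <6,1,3>
PS:4↔0 J2 <6,1,4>
#6 <7,1,4>
P:6↔0 J1 <7,2,4>
#7 <8,2,4>
P:5↔3 J1 <8,3,4>
P:7↔0 J1 <8,4,4>
#8 <9,4,4>
#9 <10,4,4>
PS:8↔5 J2 <10,4,5>
R:8↔9 J1 <10,5,5>
3×9 − 2×5 − 1×5 = 12

M = 12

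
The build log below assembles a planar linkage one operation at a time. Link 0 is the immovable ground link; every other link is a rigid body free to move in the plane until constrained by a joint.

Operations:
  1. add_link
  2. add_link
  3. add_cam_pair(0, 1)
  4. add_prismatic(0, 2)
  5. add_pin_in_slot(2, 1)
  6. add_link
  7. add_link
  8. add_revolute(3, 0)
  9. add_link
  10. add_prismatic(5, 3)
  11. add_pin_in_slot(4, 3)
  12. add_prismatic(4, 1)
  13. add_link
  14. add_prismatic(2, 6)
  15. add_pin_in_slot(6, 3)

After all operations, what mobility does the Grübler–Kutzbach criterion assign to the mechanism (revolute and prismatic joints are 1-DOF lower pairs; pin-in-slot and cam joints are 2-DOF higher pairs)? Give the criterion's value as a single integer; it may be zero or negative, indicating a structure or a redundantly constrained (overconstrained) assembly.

M = 4

(L,J1,J2)=(1,0,0); link0 fixed
link1: (2,0,0)
link2: (3,0,0)
C 0-1 [J2]: (3,0,1)
P 0-2 [J1]: (3,1,1)
PS 2-1 [J2]: (3,1,2)
link3: (4,1,2)
link4: (5,1,2)
R 3-0 [J1]: (5,2,2)
link5: (6,2,2)
P 5-3 [J1]: (6,3,2)
PS 4-3 [J2]: (6,3,3)
P 4-1 [J1]: (6,4,3)
link6: (7,4,3)
P 2-6 [J1]: (7,5,3)
PS 6-3 [J2]: (7,5,4)
Grübler: 3·6 − 2·5 − 4 = 4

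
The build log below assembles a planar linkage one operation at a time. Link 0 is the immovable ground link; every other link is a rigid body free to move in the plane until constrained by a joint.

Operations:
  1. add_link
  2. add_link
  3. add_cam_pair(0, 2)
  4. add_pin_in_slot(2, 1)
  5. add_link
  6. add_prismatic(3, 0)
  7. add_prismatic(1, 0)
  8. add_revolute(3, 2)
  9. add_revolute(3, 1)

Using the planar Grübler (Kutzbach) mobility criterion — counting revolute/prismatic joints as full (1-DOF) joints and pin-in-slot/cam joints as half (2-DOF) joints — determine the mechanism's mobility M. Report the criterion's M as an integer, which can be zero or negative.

L=1 J1=0 J2=0
add link → L=2 J1=0 J2=0
add link → L=3 J1=0 J2=0
C@0,2 dof=2 J2 → L=3 J1=0 J2=1
PS@2,1 dof=2 J2 → L=3 J1=0 J2=2
add link → L=4 J1=0 J2=2
P@3,0 dof=1 J1 → L=4 J1=1 J2=2
P@1,0 dof=1 J1 → L=4 J1=2 J2=2
R@3,2 dof=1 J1 → L=4 J1=3 J2=2
R@3,1 dof=1 J1 → L=4 J1=4 J2=2
M=3(L−1)−2J1−J2=3·3−2·4−2=-1

M = -1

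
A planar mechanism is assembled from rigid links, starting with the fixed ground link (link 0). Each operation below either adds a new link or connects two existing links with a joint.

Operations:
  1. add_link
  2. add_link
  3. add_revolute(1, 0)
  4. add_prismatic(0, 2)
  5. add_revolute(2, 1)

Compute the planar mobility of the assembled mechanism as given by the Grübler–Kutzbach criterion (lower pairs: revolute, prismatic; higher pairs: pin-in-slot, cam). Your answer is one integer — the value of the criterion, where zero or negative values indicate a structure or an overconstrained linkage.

L=1 J1=0 J2=0
add link → L=2 J1=0 J2=0
add link → L=3 J1=0 J2=0
R@1,0 dof=1 J1 → L=3 J1=1 J2=0
P@0,2 dof=1 J1 → L=3 J1=2 J2=0
R@2,1 dof=1 J1 → L=3 J1=3 J2=0
M=3(L−1)−2J1−J2=3·2−2·3−0=0

M = 0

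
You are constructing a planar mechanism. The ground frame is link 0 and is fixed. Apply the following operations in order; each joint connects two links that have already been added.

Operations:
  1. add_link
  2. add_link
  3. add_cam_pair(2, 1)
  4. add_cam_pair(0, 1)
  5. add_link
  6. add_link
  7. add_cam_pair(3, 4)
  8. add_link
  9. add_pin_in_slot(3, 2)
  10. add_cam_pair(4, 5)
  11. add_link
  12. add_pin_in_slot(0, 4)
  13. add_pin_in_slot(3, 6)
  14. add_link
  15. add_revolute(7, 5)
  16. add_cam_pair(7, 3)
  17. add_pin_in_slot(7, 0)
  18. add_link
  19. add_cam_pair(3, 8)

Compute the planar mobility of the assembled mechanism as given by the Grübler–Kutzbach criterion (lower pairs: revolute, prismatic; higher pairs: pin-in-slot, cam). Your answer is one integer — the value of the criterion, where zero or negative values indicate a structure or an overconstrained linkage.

M = 12

ground; <1,0,0>
#1 <2,0,0>
#2 <3,0,0>
C:2↔1 J2 <3,0,1>
C:0↔1 J2 <3,0,2>
#3 <4,0,2>
#4 <5,0,2>
C:3↔4 J2 <5,0,3>
#5 <6,0,3>
PS:3↔2 J2 <6,0,4>
C:4↔5 J2 <6,0,5>
#6 <7,0,5>
PS:0↔4 J2 <7,0,6>
PS:3↔6 J2 <7,0,7>
#7 <8,0,7>
R:7↔5 J1 <8,1,7>
C:7↔3 J2 <8,1,8>
PS:7↔0 J2 <8,1,9>
#8 <9,1,9>
C:3↔8 J2 <9,1,10>
3×8 − 2×1 − 1×10 = 12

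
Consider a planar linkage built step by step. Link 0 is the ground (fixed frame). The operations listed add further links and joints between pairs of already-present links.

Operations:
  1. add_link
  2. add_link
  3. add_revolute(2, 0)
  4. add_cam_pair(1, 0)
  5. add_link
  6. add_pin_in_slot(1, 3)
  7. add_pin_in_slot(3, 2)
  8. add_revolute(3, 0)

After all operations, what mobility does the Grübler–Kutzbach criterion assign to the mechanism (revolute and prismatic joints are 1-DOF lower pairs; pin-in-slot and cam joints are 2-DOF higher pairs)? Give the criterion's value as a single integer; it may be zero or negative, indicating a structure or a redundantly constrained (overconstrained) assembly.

[1;0;0] (link 0 is ground)
L+ [2;0;0]
L+ [3;0;0]
R(2,0)∈J1 [3;1;0]
C(1,0)∈J2 [3;1;1]
L+ [4;1;1]
PS(1,3)∈J2 [4;1;2]
PS(3,2)∈J2 [4;1;3]
R(3,0)∈J1 [4;2;3]
mobility = 9 − 4 − 3 = 2

M = 2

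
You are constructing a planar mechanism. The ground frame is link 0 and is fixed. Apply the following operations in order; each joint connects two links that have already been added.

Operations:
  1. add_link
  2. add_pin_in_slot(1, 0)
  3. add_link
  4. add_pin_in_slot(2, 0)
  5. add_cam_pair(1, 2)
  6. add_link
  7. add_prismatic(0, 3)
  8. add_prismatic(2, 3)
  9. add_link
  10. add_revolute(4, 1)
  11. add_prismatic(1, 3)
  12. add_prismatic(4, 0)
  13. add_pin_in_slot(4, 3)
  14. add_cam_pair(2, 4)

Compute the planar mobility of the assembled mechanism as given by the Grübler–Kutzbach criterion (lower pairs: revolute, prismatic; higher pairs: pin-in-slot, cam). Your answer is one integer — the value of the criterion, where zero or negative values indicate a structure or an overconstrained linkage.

[1;0;0] (link 0 is ground)
L+ [2;0;0]
PS(1,0)∈J2 [2;0;1]
L+ [3;0;1]
PS(2,0)∈J2 [3;0;2]
C(1,2)∈J2 [3;0;3]
L+ [4;0;3]
P(0,3)∈J1 [4;1;3]
P(2,3)∈J1 [4;2;3]
L+ [5;2;3]
R(4,1)∈J1 [5;3;3]
P(1,3)∈J1 [5;4;3]
P(4,0)∈J1 [5;5;3]
PS(4,3)∈J2 [5;5;4]
C(2,4)∈J2 [5;5;5]
mobility = 12 − 10 − 5 = -3

M = -3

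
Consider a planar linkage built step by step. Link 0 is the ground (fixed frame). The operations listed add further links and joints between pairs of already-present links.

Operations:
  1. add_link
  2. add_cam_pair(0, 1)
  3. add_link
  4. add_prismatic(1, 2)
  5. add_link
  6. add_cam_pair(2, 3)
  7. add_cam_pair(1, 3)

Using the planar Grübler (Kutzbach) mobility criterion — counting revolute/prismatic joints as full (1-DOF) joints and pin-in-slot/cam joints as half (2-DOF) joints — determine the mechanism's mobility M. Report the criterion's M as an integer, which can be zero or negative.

(L,J1,J2)=(1,0,0); link0 fixed
link1: (2,0,0)
C 0-1 [J2]: (2,0,1)
link2: (3,0,1)
P 1-2 [J1]: (3,1,1)
link3: (4,1,1)
C 2-3 [J2]: (4,1,2)
C 1-3 [J2]: (4,1,3)
Grübler: 3·3 − 2·1 − 3 = 4

M = 4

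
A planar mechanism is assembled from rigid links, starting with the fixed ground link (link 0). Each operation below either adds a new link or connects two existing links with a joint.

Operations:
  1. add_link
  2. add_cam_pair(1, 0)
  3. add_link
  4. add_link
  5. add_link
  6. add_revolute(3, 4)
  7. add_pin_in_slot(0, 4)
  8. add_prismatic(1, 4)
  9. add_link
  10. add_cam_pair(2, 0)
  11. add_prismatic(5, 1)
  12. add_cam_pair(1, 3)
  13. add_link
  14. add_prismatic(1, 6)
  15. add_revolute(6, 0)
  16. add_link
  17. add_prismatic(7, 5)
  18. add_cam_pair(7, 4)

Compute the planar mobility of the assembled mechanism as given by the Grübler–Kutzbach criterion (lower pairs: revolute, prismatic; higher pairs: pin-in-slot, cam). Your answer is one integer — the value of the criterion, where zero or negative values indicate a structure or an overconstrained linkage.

ground; <1,0,0>
#1 <2,0,0>
C:1↔0 J2 <2,0,1>
#2 <3,0,1>
#3 <4,0,1>
#4 <5,0,1>
R:3↔4 J1 <5,1,1>
PS:0↔4 J2 <5,1,2>
P:1↔4 J1 <5,2,2>
#5 <6,2,2>
C:2↔0 J2 <6,2,3>
P:5↔1 J1 <6,3,3>
C:1↔3 J2 <6,3,4>
#6 <7,3,4>
P:1↔6 J1 <7,4,4>
R:6↔0 J1 <7,5,4>
#7 <8,5,4>
P:7↔5 J1 <8,6,4>
C:7↔4 J2 <8,6,5>
3×7 − 2×6 − 1×5 = 4

M = 4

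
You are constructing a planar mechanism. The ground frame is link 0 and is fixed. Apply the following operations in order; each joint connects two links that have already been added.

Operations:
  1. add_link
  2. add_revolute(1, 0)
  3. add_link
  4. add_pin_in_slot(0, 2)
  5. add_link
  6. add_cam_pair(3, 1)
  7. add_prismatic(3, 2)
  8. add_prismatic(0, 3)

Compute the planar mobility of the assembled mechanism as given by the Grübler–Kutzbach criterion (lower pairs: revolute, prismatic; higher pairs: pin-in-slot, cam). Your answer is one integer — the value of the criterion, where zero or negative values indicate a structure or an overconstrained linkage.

M = 1

link 0 = ground. State L|J1|J2 = 1|0|0
+link1  2|0|0
R(1,0) f=1→J1  2|1|0
+link2  3|1|0
PS(0,2) f=2→J2  3|1|1
+link3  4|1|1
C(3,1) f=2→J2  4|1|2
P(3,2) f=1→J1  4|2|2
P(0,3) f=1→J1  4|3|2
M = 3(4−1)−2·3−2 = 9−6−2 = 1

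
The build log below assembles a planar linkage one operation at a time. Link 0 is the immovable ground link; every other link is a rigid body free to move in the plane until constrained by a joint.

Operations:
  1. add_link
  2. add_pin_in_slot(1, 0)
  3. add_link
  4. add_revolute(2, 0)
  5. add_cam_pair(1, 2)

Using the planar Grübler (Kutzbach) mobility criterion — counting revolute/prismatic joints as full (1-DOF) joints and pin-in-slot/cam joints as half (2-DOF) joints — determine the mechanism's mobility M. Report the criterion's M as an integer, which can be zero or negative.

M = 2

link 0 = ground. State L|J1|J2 = 1|0|0
+link1  2|0|0
PS(1,0) f=2→J2  2|0|1
+link2  3|0|1
R(2,0) f=1→J1  3|1|1
C(1,2) f=2→J2  3|1|2
M = 3(3−1)−2·1−2 = 6−2−2 = 2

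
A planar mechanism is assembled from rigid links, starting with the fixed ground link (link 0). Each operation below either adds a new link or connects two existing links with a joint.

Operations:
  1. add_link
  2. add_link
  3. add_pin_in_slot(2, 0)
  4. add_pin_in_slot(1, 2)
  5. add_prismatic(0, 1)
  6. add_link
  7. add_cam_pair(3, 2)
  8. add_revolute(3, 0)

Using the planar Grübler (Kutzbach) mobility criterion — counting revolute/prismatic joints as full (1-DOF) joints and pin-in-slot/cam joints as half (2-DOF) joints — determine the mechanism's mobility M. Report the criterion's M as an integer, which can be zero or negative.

M = 2

link 0 = ground. State L|J1|J2 = 1|0|0
+link1  2|0|0
+link2  3|0|0
PS(2,0) f=2→J2  3|0|1
PS(1,2) f=2→J2  3|0|2
P(0,1) f=1→J1  3|1|2
+link3  4|1|2
C(3,2) f=2→J2  4|1|3
R(3,0) f=1→J1  4|2|3
M = 3(4−1)−2·2−3 = 9−4−3 = 2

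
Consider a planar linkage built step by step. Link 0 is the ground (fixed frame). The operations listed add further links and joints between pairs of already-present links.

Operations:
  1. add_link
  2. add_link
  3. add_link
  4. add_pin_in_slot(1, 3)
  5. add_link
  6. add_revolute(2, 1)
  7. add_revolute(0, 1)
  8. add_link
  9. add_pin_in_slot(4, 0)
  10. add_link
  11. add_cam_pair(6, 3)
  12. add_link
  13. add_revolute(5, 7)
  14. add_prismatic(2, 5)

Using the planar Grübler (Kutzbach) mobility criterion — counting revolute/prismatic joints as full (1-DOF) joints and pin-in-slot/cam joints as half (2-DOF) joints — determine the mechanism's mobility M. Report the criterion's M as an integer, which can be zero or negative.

link 0 = ground. State L|J1|J2 = 1|0|0
+link1  2|0|0
+link2  3|0|0
+link3  4|0|0
PS(1,3) f=2→J2  4|0|1
+link4  5|0|1
R(2,1) f=1→J1  5|1|1
R(0,1) f=1→J1  5|2|1
+link5  6|2|1
PS(4,0) f=2→J2  6|2|2
+link6  7|2|2
C(6,3) f=2→J2  7|2|3
+link7  8|2|3
R(5,7) f=1→J1  8|3|3
P(2,5) f=1→J1  8|4|3
M = 3(8−1)−2·4−3 = 21−8−3 = 10

M = 10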